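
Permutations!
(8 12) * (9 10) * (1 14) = (1 14)(8 12)(9 10) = [0, 14, 2, 3, 4, 5, 6, 7, 12, 10, 9, 11, 8, 13, 1]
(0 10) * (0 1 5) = (0 10 1 5) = [10, 5, 2, 3, 4, 0, 6, 7, 8, 9, 1]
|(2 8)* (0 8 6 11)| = |(0 8 2 6 11)| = 5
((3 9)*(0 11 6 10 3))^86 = ((0 11 6 10 3 9))^86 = (0 6 3)(9 11 10)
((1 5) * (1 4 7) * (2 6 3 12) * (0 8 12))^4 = (0 6 12)(2 8 3)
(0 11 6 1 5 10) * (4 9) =[11, 5, 2, 3, 9, 10, 1, 7, 8, 4, 0, 6] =(0 11 6 1 5 10)(4 9)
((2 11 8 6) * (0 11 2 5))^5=(11)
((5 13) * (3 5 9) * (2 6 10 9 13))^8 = (13)(2 10 3)(5 6 9)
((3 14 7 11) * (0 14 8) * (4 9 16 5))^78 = (4 16)(5 9) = ((0 14 7 11 3 8)(4 9 16 5))^78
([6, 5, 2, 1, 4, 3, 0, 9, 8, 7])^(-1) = (0 6)(1 3 5)(7 9)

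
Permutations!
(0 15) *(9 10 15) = (0 9 10 15) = [9, 1, 2, 3, 4, 5, 6, 7, 8, 10, 15, 11, 12, 13, 14, 0]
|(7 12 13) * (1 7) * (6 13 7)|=6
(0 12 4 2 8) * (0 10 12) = (2 8 10 12 4) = [0, 1, 8, 3, 2, 5, 6, 7, 10, 9, 12, 11, 4]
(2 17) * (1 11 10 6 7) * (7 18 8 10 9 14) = (1 11 9 14 7)(2 17)(6 18 8 10) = [0, 11, 17, 3, 4, 5, 18, 1, 10, 14, 6, 9, 12, 13, 7, 15, 16, 2, 8]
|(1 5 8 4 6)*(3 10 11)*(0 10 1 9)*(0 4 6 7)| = 11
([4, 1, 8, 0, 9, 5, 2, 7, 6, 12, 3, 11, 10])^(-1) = [3, 1, 6, 10, 0, 5, 8, 7, 2, 4, 12, 11, 9]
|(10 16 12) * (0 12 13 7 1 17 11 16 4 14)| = |(0 12 10 4 14)(1 17 11 16 13 7)| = 30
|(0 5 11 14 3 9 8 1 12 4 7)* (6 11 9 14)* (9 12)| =|(0 5 12 4 7)(1 9 8)(3 14)(6 11)| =30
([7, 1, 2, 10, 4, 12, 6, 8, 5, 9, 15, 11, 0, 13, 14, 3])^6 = (15)(0 7 8 5 12)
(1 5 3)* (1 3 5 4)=(5)(1 4)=[0, 4, 2, 3, 1, 5]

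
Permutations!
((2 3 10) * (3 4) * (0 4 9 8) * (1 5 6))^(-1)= ((0 4 3 10 2 9 8)(1 5 6))^(-1)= (0 8 9 2 10 3 4)(1 6 5)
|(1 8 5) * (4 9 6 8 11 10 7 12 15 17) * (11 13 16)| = 14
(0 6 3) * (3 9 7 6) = (0 3)(6 9 7) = [3, 1, 2, 0, 4, 5, 9, 6, 8, 7]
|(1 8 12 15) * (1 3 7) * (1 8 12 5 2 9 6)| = 10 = |(1 12 15 3 7 8 5 2 9 6)|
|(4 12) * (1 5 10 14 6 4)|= |(1 5 10 14 6 4 12)|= 7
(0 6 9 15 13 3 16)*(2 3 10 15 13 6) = (0 2 3 16)(6 9 13 10 15) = [2, 1, 3, 16, 4, 5, 9, 7, 8, 13, 15, 11, 12, 10, 14, 6, 0]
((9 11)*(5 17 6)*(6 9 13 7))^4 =(5 13 17 7 9 6 11)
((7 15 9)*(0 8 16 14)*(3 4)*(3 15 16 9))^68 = (0 9 16)(3 15 4)(7 14 8)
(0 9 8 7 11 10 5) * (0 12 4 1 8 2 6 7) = (0 9 2 6 7 11 10 5 12 4 1 8) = [9, 8, 6, 3, 1, 12, 7, 11, 0, 2, 5, 10, 4]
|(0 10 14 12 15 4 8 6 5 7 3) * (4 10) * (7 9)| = 8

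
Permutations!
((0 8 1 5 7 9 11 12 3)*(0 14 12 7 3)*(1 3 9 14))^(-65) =(0 9)(1 14)(3 7)(5 12)(8 11)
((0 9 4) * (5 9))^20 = (9)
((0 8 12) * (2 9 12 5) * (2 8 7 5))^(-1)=(0 12 9 2 8 5 7)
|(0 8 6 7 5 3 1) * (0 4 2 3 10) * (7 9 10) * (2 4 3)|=|(0 8 6 9 10)(1 3)(5 7)|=10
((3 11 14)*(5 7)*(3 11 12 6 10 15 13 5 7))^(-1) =((3 12 6 10 15 13 5)(11 14))^(-1) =(3 5 13 15 10 6 12)(11 14)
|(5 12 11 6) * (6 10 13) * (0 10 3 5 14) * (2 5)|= |(0 10 13 6 14)(2 5 12 11 3)|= 5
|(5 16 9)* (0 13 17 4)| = 12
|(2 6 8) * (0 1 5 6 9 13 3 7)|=10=|(0 1 5 6 8 2 9 13 3 7)|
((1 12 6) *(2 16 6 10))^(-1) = (1 6 16 2 10 12)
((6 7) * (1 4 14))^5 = (1 14 4)(6 7)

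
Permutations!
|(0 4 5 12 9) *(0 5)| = 6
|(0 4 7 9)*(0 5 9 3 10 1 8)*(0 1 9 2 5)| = 6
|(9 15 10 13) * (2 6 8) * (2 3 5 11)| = 12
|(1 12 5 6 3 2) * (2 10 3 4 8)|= 14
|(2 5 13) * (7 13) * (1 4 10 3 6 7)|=|(1 4 10 3 6 7 13 2 5)|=9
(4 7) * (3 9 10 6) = (3 9 10 6)(4 7) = [0, 1, 2, 9, 7, 5, 3, 4, 8, 10, 6]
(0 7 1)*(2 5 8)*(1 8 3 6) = (0 7 8 2 5 3 6 1) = [7, 0, 5, 6, 4, 3, 1, 8, 2]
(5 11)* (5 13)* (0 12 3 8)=(0 12 3 8)(5 11 13)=[12, 1, 2, 8, 4, 11, 6, 7, 0, 9, 10, 13, 3, 5]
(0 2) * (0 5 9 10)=[2, 1, 5, 3, 4, 9, 6, 7, 8, 10, 0]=(0 2 5 9 10)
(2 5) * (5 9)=(2 9 5)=[0, 1, 9, 3, 4, 2, 6, 7, 8, 5]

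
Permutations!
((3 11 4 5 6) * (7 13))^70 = ((3 11 4 5 6)(7 13))^70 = (13)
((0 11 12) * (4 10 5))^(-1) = ((0 11 12)(4 10 5))^(-1) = (0 12 11)(4 5 10)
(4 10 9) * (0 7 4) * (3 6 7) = [3, 1, 2, 6, 10, 5, 7, 4, 8, 0, 9] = (0 3 6 7 4 10 9)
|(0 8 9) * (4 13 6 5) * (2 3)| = |(0 8 9)(2 3)(4 13 6 5)| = 12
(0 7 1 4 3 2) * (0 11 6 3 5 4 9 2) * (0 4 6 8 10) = (0 7 1 9 2 11 8 10)(3 4 5 6) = [7, 9, 11, 4, 5, 6, 3, 1, 10, 2, 0, 8]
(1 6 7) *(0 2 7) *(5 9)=(0 2 7 1 6)(5 9)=[2, 6, 7, 3, 4, 9, 0, 1, 8, 5]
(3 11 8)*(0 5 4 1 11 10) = (0 5 4 1 11 8 3 10) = [5, 11, 2, 10, 1, 4, 6, 7, 3, 9, 0, 8]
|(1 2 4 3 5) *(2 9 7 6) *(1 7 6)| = 8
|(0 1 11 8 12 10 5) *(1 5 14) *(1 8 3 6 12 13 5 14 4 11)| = 30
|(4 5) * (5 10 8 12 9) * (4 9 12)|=6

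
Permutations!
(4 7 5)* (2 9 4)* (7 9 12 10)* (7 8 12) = (2 7 5)(4 9)(8 12 10) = [0, 1, 7, 3, 9, 2, 6, 5, 12, 4, 8, 11, 10]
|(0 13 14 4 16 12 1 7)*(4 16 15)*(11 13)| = 8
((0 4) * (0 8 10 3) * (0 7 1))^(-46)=((0 4 8 10 3 7 1))^(-46)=(0 10 1 8 7 4 3)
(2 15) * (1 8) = (1 8)(2 15) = [0, 8, 15, 3, 4, 5, 6, 7, 1, 9, 10, 11, 12, 13, 14, 2]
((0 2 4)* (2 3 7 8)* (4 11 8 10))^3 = ((0 3 7 10 4)(2 11 8))^3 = (11)(0 10 3 4 7)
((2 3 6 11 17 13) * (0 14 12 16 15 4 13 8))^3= ((0 14 12 16 15 4 13 2 3 6 11 17 8))^3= (0 16 13 6 8 12 4 3 17 14 15 2 11)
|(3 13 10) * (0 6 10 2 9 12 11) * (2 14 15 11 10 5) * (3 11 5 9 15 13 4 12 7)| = 18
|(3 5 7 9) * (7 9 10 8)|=3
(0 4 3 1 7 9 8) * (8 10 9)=(0 4 3 1 7 8)(9 10)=[4, 7, 2, 1, 3, 5, 6, 8, 0, 10, 9]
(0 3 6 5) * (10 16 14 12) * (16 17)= (0 3 6 5)(10 17 16 14 12)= [3, 1, 2, 6, 4, 0, 5, 7, 8, 9, 17, 11, 10, 13, 12, 15, 14, 16]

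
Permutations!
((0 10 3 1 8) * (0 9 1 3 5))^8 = (0 5 10)(1 9 8)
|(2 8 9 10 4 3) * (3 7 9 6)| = 4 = |(2 8 6 3)(4 7 9 10)|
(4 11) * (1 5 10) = (1 5 10)(4 11) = [0, 5, 2, 3, 11, 10, 6, 7, 8, 9, 1, 4]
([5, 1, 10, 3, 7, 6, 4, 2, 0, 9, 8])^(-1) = [8, 1, 7, 3, 6, 0, 5, 4, 10, 9, 2]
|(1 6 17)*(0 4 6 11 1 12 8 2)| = 14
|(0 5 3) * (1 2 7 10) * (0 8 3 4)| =12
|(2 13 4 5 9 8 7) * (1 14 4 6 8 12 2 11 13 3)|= 40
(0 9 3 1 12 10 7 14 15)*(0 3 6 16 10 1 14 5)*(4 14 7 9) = (0 4 14 15 3 7 5)(1 12)(6 16 10 9) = [4, 12, 2, 7, 14, 0, 16, 5, 8, 6, 9, 11, 1, 13, 15, 3, 10]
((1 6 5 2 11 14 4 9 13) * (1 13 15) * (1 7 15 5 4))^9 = (1 6 4 9 5 2 11 14)(7 15)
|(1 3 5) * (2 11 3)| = 5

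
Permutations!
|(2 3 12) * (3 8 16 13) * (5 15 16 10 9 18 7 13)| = 9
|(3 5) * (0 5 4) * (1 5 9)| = |(0 9 1 5 3 4)| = 6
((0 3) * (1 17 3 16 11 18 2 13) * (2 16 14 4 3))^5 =(0 14 4 3)(1 17 2 13)(11 16 18)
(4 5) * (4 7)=(4 5 7)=[0, 1, 2, 3, 5, 7, 6, 4]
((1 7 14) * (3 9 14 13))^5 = ((1 7 13 3 9 14))^5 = (1 14 9 3 13 7)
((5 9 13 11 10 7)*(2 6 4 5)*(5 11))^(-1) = (2 7 10 11 4 6)(5 13 9)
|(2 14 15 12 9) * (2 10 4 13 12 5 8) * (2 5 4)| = 8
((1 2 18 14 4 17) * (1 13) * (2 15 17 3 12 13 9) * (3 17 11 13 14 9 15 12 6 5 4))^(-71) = (1 4 12 17 14 15 3 11 6 13 5)(2 18 9)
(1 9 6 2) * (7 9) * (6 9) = (9)(1 7 6 2) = [0, 7, 1, 3, 4, 5, 2, 6, 8, 9]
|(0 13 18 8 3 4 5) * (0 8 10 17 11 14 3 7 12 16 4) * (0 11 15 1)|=42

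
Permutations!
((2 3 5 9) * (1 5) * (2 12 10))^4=(1 10 5 2 9 3 12)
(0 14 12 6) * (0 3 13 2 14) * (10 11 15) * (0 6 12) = (0 6 3 13 2 14)(10 11 15) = [6, 1, 14, 13, 4, 5, 3, 7, 8, 9, 11, 15, 12, 2, 0, 10]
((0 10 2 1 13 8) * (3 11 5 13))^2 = ((0 10 2 1 3 11 5 13 8))^2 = (0 2 3 5 8 10 1 11 13)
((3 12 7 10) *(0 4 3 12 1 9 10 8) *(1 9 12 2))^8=(0 7 1 10 3)(2 9 4 8 12)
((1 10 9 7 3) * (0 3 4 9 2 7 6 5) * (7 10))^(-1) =(0 5 6 9 4 7 1 3)(2 10)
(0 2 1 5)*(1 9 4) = (0 2 9 4 1 5) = [2, 5, 9, 3, 1, 0, 6, 7, 8, 4]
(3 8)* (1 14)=[0, 14, 2, 8, 4, 5, 6, 7, 3, 9, 10, 11, 12, 13, 1]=(1 14)(3 8)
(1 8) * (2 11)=(1 8)(2 11)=[0, 8, 11, 3, 4, 5, 6, 7, 1, 9, 10, 2]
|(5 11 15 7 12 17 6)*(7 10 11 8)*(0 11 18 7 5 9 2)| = 22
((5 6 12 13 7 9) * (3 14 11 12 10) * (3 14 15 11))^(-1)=(3 14 10 6 5 9 7 13 12 11 15)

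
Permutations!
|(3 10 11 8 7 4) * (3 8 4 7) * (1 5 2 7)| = |(1 5 2 7)(3 10 11 4 8)| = 20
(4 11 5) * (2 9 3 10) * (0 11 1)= (0 11 5 4 1)(2 9 3 10)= [11, 0, 9, 10, 1, 4, 6, 7, 8, 3, 2, 5]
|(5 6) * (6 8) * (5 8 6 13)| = 4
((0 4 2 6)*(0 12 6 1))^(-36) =(12)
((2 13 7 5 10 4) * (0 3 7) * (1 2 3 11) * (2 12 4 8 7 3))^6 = (0 13 2 4 12 1 11)(5 8)(7 10)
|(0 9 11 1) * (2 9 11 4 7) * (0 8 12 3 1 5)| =|(0 11 5)(1 8 12 3)(2 9 4 7)| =12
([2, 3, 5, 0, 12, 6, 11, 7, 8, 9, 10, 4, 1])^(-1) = [3, 12, 0, 1, 11, 2, 5, 7, 8, 9, 10, 6, 4]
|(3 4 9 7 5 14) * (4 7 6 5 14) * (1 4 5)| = 12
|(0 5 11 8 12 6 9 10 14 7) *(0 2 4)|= 12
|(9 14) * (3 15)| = |(3 15)(9 14)| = 2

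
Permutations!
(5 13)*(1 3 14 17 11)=[0, 3, 2, 14, 4, 13, 6, 7, 8, 9, 10, 1, 12, 5, 17, 15, 16, 11]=(1 3 14 17 11)(5 13)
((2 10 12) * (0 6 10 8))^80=(0 10 2)(6 12 8)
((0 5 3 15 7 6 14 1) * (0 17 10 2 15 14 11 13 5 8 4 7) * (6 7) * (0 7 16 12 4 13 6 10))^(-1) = ((0 8 13 5 3 14 1 17)(2 15 7 16 12 4 10)(6 11))^(-1) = (0 17 1 14 3 5 13 8)(2 10 4 12 16 7 15)(6 11)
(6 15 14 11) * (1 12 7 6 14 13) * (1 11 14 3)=(1 12 7 6 15 13 11 3)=[0, 12, 2, 1, 4, 5, 15, 6, 8, 9, 10, 3, 7, 11, 14, 13]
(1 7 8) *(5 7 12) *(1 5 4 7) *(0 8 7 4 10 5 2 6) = [8, 12, 6, 3, 4, 1, 0, 7, 2, 9, 5, 11, 10] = (0 8 2 6)(1 12 10 5)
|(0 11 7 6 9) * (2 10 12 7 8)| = 9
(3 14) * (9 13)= (3 14)(9 13)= [0, 1, 2, 14, 4, 5, 6, 7, 8, 13, 10, 11, 12, 9, 3]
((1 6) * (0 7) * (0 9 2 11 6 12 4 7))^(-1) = ((1 12 4 7 9 2 11 6))^(-1) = (1 6 11 2 9 7 4 12)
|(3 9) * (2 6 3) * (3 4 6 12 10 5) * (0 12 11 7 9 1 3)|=|(0 12 10 5)(1 3)(2 11 7 9)(4 6)|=4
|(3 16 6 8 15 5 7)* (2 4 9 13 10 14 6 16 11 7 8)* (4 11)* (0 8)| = |(16)(0 8 15 5)(2 11 7 3 4 9 13 10 14 6)| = 20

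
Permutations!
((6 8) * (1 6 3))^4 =(8)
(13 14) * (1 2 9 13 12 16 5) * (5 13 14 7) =(1 2 9 14 12 16 13 7 5) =[0, 2, 9, 3, 4, 1, 6, 5, 8, 14, 10, 11, 16, 7, 12, 15, 13]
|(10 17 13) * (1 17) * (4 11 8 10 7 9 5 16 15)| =|(1 17 13 7 9 5 16 15 4 11 8 10)| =12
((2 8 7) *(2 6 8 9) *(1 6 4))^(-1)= (1 4 7 8 6)(2 9)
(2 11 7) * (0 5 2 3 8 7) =(0 5 2 11)(3 8 7) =[5, 1, 11, 8, 4, 2, 6, 3, 7, 9, 10, 0]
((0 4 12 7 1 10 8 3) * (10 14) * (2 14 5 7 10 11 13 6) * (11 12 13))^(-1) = (0 3 8 10 12 14 2 6 13 4)(1 7 5)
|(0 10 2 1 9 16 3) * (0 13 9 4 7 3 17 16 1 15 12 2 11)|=|(0 10 11)(1 4 7 3 13 9)(2 15 12)(16 17)|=6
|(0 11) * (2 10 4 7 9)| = 10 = |(0 11)(2 10 4 7 9)|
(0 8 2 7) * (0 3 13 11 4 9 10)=[8, 1, 7, 13, 9, 5, 6, 3, 2, 10, 0, 4, 12, 11]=(0 8 2 7 3 13 11 4 9 10)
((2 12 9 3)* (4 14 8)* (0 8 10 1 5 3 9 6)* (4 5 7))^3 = (0 3 6 5 12 8 2)(1 14 7 10 4)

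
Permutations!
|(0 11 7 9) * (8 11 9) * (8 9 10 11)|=5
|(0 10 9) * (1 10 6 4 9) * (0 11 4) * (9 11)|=|(0 6)(1 10)(4 11)|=2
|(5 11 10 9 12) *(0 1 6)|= |(0 1 6)(5 11 10 9 12)|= 15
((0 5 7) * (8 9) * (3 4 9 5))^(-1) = ((0 3 4 9 8 5 7))^(-1) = (0 7 5 8 9 4 3)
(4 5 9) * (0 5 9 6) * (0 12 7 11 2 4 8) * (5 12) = (0 12 7 11 2 4 9 8)(5 6) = [12, 1, 4, 3, 9, 6, 5, 11, 0, 8, 10, 2, 7]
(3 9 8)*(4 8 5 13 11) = (3 9 5 13 11 4 8) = [0, 1, 2, 9, 8, 13, 6, 7, 3, 5, 10, 4, 12, 11]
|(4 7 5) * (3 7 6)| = |(3 7 5 4 6)| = 5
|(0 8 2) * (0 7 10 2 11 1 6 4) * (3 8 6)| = |(0 6 4)(1 3 8 11)(2 7 10)| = 12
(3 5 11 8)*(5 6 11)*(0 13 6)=(0 13 6 11 8 3)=[13, 1, 2, 0, 4, 5, 11, 7, 3, 9, 10, 8, 12, 6]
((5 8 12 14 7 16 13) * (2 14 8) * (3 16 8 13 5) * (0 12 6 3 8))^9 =((0 12 13 8 6 3 16 5 2 14 7))^9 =(0 14 5 3 8 12 7 2 16 6 13)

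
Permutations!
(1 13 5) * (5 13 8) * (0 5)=[5, 8, 2, 3, 4, 1, 6, 7, 0, 9, 10, 11, 12, 13]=(13)(0 5 1 8)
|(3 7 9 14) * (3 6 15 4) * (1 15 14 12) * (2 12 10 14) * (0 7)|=12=|(0 7 9 10 14 6 2 12 1 15 4 3)|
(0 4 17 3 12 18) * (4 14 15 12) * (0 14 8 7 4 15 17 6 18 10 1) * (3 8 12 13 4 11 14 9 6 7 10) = (0 12 3 15 13 4 7 11 14 17 8 10 1)(6 18 9) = [12, 0, 2, 15, 7, 5, 18, 11, 10, 6, 1, 14, 3, 4, 17, 13, 16, 8, 9]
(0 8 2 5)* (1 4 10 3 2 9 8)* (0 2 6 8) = (0 1 4 10 3 6 8 9)(2 5) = [1, 4, 5, 6, 10, 2, 8, 7, 9, 0, 3]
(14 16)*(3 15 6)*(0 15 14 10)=(0 15 6 3 14 16 10)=[15, 1, 2, 14, 4, 5, 3, 7, 8, 9, 0, 11, 12, 13, 16, 6, 10]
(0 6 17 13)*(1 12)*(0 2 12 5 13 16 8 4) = (0 6 17 16 8 4)(1 5 13 2 12) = [6, 5, 12, 3, 0, 13, 17, 7, 4, 9, 10, 11, 1, 2, 14, 15, 8, 16]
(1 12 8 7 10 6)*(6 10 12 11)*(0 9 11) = (0 9 11 6 1)(7 12 8) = [9, 0, 2, 3, 4, 5, 1, 12, 7, 11, 10, 6, 8]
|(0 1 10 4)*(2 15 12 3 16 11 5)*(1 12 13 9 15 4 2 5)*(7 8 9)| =45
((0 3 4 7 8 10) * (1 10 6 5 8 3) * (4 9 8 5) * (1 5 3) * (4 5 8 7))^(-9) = (10)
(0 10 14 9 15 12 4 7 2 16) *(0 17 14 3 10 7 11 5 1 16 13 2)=(0 7)(1 16 17 14 9 15 12 4 11 5)(2 13)(3 10)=[7, 16, 13, 10, 11, 1, 6, 0, 8, 15, 3, 5, 4, 2, 9, 12, 17, 14]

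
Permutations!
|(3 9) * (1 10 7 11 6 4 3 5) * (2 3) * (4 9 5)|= |(1 10 7 11 6 9 4 2 3 5)|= 10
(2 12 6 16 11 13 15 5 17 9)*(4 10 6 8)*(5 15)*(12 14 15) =(2 14 15 12 8 4 10 6 16 11 13 5 17 9) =[0, 1, 14, 3, 10, 17, 16, 7, 4, 2, 6, 13, 8, 5, 15, 12, 11, 9]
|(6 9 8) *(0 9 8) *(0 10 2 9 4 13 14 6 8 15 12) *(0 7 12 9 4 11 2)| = 10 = |(0 11 2 4 13 14 6 15 9 10)(7 12)|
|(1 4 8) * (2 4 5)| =5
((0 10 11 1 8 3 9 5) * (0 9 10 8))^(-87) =(0 10)(1 3)(5 9)(8 11)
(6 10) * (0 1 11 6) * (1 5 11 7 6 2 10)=(0 5 11 2 10)(1 7 6)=[5, 7, 10, 3, 4, 11, 1, 6, 8, 9, 0, 2]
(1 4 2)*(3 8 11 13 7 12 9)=[0, 4, 1, 8, 2, 5, 6, 12, 11, 3, 10, 13, 9, 7]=(1 4 2)(3 8 11 13 7 12 9)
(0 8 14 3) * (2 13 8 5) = (0 5 2 13 8 14 3) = [5, 1, 13, 0, 4, 2, 6, 7, 14, 9, 10, 11, 12, 8, 3]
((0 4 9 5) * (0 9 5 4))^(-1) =(4 9 5)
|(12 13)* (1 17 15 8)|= 4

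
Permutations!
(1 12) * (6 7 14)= (1 12)(6 7 14)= [0, 12, 2, 3, 4, 5, 7, 14, 8, 9, 10, 11, 1, 13, 6]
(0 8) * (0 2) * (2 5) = [8, 1, 0, 3, 4, 2, 6, 7, 5] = (0 8 5 2)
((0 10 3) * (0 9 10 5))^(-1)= (0 5)(3 10 9)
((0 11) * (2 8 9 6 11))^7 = (0 2 8 9 6 11)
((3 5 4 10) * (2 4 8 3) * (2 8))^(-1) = ((2 4 10 8 3 5))^(-1) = (2 5 3 8 10 4)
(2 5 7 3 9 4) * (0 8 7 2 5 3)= (0 8 7)(2 3 9 4 5)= [8, 1, 3, 9, 5, 2, 6, 0, 7, 4]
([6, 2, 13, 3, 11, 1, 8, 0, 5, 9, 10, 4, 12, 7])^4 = [1, 0, 6, 3, 4, 7, 2, 5, 13, 9, 10, 11, 12, 8]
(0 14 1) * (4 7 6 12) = (0 14 1)(4 7 6 12) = [14, 0, 2, 3, 7, 5, 12, 6, 8, 9, 10, 11, 4, 13, 1]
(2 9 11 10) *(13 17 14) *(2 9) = (9 11 10)(13 17 14) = [0, 1, 2, 3, 4, 5, 6, 7, 8, 11, 9, 10, 12, 17, 13, 15, 16, 14]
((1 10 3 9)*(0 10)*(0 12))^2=((0 10 3 9 1 12))^2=(0 3 1)(9 12 10)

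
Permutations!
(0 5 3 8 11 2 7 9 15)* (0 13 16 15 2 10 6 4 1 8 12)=(0 5 3 12)(1 8 11 10 6 4)(2 7 9)(13 16 15)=[5, 8, 7, 12, 1, 3, 4, 9, 11, 2, 6, 10, 0, 16, 14, 13, 15]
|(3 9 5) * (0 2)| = |(0 2)(3 9 5)| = 6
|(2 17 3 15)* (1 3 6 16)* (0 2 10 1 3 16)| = 20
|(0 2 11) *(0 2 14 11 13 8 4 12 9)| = 9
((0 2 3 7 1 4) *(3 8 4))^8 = (8)(1 7 3)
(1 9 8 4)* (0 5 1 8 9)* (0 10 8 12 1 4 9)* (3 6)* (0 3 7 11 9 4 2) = [5, 10, 0, 6, 12, 2, 7, 11, 4, 3, 8, 9, 1] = (0 5 2)(1 10 8 4 12)(3 6 7 11 9)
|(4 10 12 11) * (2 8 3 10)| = |(2 8 3 10 12 11 4)| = 7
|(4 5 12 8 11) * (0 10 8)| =|(0 10 8 11 4 5 12)| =7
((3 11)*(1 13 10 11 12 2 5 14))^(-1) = ((1 13 10 11 3 12 2 5 14))^(-1) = (1 14 5 2 12 3 11 10 13)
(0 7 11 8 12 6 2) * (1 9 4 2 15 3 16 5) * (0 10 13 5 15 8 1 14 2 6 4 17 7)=(1 9 17 7 11)(2 10 13 5 14)(3 16 15)(4 6 8 12)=[0, 9, 10, 16, 6, 14, 8, 11, 12, 17, 13, 1, 4, 5, 2, 3, 15, 7]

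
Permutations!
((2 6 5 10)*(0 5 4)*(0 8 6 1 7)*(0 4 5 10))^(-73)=(0 5 6 8 4 7 1 2 10)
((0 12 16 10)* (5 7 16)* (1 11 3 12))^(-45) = (16)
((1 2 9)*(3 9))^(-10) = (1 3)(2 9)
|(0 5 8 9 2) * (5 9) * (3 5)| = |(0 9 2)(3 5 8)| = 3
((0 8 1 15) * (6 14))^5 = (0 8 1 15)(6 14)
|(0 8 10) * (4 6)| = |(0 8 10)(4 6)| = 6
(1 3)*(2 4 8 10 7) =(1 3)(2 4 8 10 7) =[0, 3, 4, 1, 8, 5, 6, 2, 10, 9, 7]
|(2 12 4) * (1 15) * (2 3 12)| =|(1 15)(3 12 4)| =6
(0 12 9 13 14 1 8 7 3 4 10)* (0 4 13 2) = (0 12 9 2)(1 8 7 3 13 14)(4 10) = [12, 8, 0, 13, 10, 5, 6, 3, 7, 2, 4, 11, 9, 14, 1]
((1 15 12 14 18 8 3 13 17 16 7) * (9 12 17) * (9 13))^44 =((1 15 17 16 7)(3 9 12 14 18 8))^44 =(1 7 16 17 15)(3 12 18)(8 9 14)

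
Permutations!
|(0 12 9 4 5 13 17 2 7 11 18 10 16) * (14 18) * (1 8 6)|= |(0 12 9 4 5 13 17 2 7 11 14 18 10 16)(1 8 6)|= 42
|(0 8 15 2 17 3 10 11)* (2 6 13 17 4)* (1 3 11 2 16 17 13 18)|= 13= |(0 8 15 6 18 1 3 10 2 4 16 17 11)|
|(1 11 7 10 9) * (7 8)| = |(1 11 8 7 10 9)| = 6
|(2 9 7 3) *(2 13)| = |(2 9 7 3 13)| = 5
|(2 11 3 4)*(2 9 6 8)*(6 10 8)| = |(2 11 3 4 9 10 8)| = 7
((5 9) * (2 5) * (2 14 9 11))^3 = (9 14)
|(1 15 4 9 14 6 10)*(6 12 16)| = |(1 15 4 9 14 12 16 6 10)| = 9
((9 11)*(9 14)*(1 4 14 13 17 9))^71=((1 4 14)(9 11 13 17))^71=(1 14 4)(9 17 13 11)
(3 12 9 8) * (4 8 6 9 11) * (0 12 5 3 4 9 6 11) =[12, 1, 2, 5, 8, 3, 6, 7, 4, 11, 10, 9, 0] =(0 12)(3 5)(4 8)(9 11)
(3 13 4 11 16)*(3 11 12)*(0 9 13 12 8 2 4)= (0 9 13)(2 4 8)(3 12)(11 16)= [9, 1, 4, 12, 8, 5, 6, 7, 2, 13, 10, 16, 3, 0, 14, 15, 11]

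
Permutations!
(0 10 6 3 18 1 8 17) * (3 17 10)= [3, 8, 2, 18, 4, 5, 17, 7, 10, 9, 6, 11, 12, 13, 14, 15, 16, 0, 1]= (0 3 18 1 8 10 6 17)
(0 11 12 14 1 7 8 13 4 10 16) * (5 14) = (0 11 12 5 14 1 7 8 13 4 10 16) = [11, 7, 2, 3, 10, 14, 6, 8, 13, 9, 16, 12, 5, 4, 1, 15, 0]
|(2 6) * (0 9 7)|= 6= |(0 9 7)(2 6)|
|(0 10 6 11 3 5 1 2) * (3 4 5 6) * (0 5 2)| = |(0 10 3 6 11 4 2 5 1)| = 9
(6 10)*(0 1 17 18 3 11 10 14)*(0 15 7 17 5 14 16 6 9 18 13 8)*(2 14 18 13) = [1, 5, 14, 11, 4, 18, 16, 17, 0, 13, 9, 10, 12, 8, 15, 7, 6, 2, 3] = (0 1 5 18 3 11 10 9 13 8)(2 14 15 7 17)(6 16)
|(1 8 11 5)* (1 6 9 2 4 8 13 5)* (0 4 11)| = 21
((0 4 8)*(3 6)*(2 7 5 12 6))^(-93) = (2 12)(3 5)(6 7)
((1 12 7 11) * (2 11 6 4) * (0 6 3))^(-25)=(0 4 11 12 3 6 2 1 7)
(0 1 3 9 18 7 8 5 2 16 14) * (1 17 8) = [17, 3, 16, 9, 4, 2, 6, 1, 5, 18, 10, 11, 12, 13, 0, 15, 14, 8, 7] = (0 17 8 5 2 16 14)(1 3 9 18 7)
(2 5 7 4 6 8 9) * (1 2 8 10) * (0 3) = (0 3)(1 2 5 7 4 6 10)(8 9) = [3, 2, 5, 0, 6, 7, 10, 4, 9, 8, 1]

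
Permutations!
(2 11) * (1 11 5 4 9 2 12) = [0, 11, 5, 3, 9, 4, 6, 7, 8, 2, 10, 12, 1] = (1 11 12)(2 5 4 9)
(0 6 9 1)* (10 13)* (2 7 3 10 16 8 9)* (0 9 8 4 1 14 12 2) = [6, 9, 7, 10, 1, 5, 0, 3, 8, 14, 13, 11, 2, 16, 12, 15, 4] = (0 6)(1 9 14 12 2 7 3 10 13 16 4)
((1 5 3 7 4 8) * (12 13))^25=(1 5 3 7 4 8)(12 13)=((1 5 3 7 4 8)(12 13))^25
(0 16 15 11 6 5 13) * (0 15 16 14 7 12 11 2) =(16)(0 14 7 12 11 6 5 13 15 2) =[14, 1, 0, 3, 4, 13, 5, 12, 8, 9, 10, 6, 11, 15, 7, 2, 16]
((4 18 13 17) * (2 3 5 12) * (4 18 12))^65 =(13 18 17)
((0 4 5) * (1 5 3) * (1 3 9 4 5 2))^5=((0 5)(1 2)(4 9))^5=(0 5)(1 2)(4 9)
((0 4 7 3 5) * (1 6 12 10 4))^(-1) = (0 5 3 7 4 10 12 6 1)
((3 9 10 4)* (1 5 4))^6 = (10)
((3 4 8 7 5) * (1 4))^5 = (1 3 5 7 8 4)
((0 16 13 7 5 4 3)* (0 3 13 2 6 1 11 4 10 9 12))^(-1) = (0 12 9 10 5 7 13 4 11 1 6 2 16)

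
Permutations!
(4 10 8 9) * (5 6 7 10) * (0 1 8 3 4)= (0 1 8 9)(3 4 5 6 7 10)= [1, 8, 2, 4, 5, 6, 7, 10, 9, 0, 3]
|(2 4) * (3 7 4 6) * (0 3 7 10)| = |(0 3 10)(2 6 7 4)| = 12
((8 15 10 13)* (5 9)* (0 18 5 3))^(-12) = (0 9 18 3 5)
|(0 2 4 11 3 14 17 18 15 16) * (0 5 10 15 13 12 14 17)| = 20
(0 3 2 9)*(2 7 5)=(0 3 7 5 2 9)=[3, 1, 9, 7, 4, 2, 6, 5, 8, 0]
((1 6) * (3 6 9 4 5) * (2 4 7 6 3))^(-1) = ((1 9 7 6)(2 4 5))^(-1) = (1 6 7 9)(2 5 4)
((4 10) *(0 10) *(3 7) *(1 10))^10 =((0 1 10 4)(3 7))^10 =(0 10)(1 4)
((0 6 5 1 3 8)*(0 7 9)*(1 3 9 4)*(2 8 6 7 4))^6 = ((0 7 2 8 4 1 9)(3 6 5))^6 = (0 9 1 4 8 2 7)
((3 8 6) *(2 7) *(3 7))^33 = (2 6 3 7 8)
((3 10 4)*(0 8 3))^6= ((0 8 3 10 4))^6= (0 8 3 10 4)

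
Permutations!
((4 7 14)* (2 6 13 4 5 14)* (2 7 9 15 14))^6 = (2 14 9 13)(4 6 5 15)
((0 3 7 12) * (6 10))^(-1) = (0 12 7 3)(6 10)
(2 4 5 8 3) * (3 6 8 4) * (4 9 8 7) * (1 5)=(1 5 9 8 6 7 4)(2 3)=[0, 5, 3, 2, 1, 9, 7, 4, 6, 8]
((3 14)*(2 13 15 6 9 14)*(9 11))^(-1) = (2 3 14 9 11 6 15 13)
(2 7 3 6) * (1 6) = (1 6 2 7 3) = [0, 6, 7, 1, 4, 5, 2, 3]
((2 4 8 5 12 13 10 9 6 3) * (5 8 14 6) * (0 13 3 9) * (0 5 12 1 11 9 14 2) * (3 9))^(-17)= ((0 13 10 5 1 11 3)(2 4)(6 14)(9 12))^(-17)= (0 1 13 11 10 3 5)(2 4)(6 14)(9 12)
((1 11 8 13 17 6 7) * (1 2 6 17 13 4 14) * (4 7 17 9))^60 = (17)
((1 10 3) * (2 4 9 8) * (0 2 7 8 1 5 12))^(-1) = (0 12 5 3 10 1 9 4 2)(7 8)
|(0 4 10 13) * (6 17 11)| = 12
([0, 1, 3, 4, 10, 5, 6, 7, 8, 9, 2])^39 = [0, 1, 10, 2, 3, 5, 6, 7, 8, 9, 4]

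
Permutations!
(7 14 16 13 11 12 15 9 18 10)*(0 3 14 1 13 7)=[3, 13, 2, 14, 4, 5, 6, 1, 8, 18, 0, 12, 15, 11, 16, 9, 7, 17, 10]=(0 3 14 16 7 1 13 11 12 15 9 18 10)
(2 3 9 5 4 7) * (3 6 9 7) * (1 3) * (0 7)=(0 7 2 6 9 5 4 1 3)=[7, 3, 6, 0, 1, 4, 9, 2, 8, 5]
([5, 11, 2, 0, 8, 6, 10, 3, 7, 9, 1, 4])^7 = [8, 5, 2, 4, 10, 7, 3, 11, 1, 9, 0, 6]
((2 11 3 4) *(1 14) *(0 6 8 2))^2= (14)(0 8 11 4 6 2 3)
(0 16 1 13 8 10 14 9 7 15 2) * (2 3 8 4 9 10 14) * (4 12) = (0 16 1 13 12 4 9 7 15 3 8 14 10 2) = [16, 13, 0, 8, 9, 5, 6, 15, 14, 7, 2, 11, 4, 12, 10, 3, 1]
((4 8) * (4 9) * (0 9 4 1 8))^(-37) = ((0 9 1 8 4))^(-37) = (0 8 9 4 1)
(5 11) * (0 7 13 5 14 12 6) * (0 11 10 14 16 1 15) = (0 7 13 5 10 14 12 6 11 16 1 15) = [7, 15, 2, 3, 4, 10, 11, 13, 8, 9, 14, 16, 6, 5, 12, 0, 1]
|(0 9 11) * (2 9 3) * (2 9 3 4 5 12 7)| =9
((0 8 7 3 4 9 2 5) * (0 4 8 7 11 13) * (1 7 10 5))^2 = (0 5 9 1 3 11)(2 7 8 13 10 4)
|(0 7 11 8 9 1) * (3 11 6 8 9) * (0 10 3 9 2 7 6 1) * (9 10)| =|(0 6 8 10 3 11 2 7 1 9)| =10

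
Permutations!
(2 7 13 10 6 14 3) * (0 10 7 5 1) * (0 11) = (0 10 6 14 3 2 5 1 11)(7 13) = [10, 11, 5, 2, 4, 1, 14, 13, 8, 9, 6, 0, 12, 7, 3]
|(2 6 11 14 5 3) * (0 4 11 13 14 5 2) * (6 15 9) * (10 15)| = 35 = |(0 4 11 5 3)(2 10 15 9 6 13 14)|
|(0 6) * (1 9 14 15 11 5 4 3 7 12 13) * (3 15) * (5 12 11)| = 24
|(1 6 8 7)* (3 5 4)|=|(1 6 8 7)(3 5 4)|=12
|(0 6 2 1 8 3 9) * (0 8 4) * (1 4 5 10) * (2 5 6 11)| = |(0 11 2 4)(1 6 5 10)(3 9 8)| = 12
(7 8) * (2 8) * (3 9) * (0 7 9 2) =(0 7)(2 8 9 3) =[7, 1, 8, 2, 4, 5, 6, 0, 9, 3]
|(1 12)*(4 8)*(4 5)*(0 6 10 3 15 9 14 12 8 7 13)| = |(0 6 10 3 15 9 14 12 1 8 5 4 7 13)| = 14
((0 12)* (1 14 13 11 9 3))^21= (0 12)(1 11)(3 13)(9 14)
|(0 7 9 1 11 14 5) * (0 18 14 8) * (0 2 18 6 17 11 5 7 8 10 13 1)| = |(0 8 2 18 14 7 9)(1 5 6 17 11 10 13)| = 7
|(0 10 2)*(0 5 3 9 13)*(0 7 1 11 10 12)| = 18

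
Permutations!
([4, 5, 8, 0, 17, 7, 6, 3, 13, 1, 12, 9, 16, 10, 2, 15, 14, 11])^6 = [5, 17, 14, 1, 7, 11, 6, 9, 2, 4, 13, 0, 10, 8, 16, 15, 12, 3]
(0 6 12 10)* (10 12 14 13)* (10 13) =(0 6 14 10) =[6, 1, 2, 3, 4, 5, 14, 7, 8, 9, 0, 11, 12, 13, 10]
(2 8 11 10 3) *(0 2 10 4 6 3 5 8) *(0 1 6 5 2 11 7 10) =(0 11 4 5 8 7 10 2 1 6 3) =[11, 6, 1, 0, 5, 8, 3, 10, 7, 9, 2, 4]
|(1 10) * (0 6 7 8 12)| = |(0 6 7 8 12)(1 10)| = 10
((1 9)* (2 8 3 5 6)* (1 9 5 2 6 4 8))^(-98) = ((9)(1 5 4 8 3 2))^(-98) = (9)(1 3 4)(2 8 5)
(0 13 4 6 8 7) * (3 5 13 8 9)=(0 8 7)(3 5 13 4 6 9)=[8, 1, 2, 5, 6, 13, 9, 0, 7, 3, 10, 11, 12, 4]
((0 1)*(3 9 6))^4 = ((0 1)(3 9 6))^4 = (3 9 6)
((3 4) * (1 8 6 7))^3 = ((1 8 6 7)(3 4))^3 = (1 7 6 8)(3 4)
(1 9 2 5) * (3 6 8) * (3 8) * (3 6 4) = [0, 9, 5, 4, 3, 1, 6, 7, 8, 2] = (1 9 2 5)(3 4)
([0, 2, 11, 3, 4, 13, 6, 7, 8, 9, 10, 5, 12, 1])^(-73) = (1 11 13 2 5)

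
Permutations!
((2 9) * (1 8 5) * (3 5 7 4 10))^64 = (1 8 7 4 10 3 5)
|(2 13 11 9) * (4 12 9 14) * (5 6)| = |(2 13 11 14 4 12 9)(5 6)| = 14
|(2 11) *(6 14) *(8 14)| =|(2 11)(6 8 14)| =6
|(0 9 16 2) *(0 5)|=5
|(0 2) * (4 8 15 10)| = |(0 2)(4 8 15 10)| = 4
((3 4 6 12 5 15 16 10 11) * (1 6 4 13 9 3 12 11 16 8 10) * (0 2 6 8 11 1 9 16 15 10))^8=((0 2 6 1 8)(3 13 16 9)(5 10 15 11 12))^8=(16)(0 1 2 8 6)(5 11 10 12 15)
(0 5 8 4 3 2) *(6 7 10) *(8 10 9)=(0 5 10 6 7 9 8 4 3 2)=[5, 1, 0, 2, 3, 10, 7, 9, 4, 8, 6]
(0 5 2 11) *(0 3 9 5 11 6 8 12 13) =(0 11 3 9 5 2 6 8 12 13) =[11, 1, 6, 9, 4, 2, 8, 7, 12, 5, 10, 3, 13, 0]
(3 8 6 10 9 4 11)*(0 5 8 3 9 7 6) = (0 5 8)(4 11 9)(6 10 7) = [5, 1, 2, 3, 11, 8, 10, 6, 0, 4, 7, 9]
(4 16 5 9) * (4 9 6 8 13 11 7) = (4 16 5 6 8 13 11 7) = [0, 1, 2, 3, 16, 6, 8, 4, 13, 9, 10, 7, 12, 11, 14, 15, 5]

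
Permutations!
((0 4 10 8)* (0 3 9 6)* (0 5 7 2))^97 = (0 5 3 4 7 9 10 2 6 8) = ((0 4 10 8 3 9 6 5 7 2))^97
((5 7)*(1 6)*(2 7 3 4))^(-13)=(1 6)(2 5 4 7 3)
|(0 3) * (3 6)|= |(0 6 3)|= 3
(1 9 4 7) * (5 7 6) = (1 9 4 6 5 7) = [0, 9, 2, 3, 6, 7, 5, 1, 8, 4]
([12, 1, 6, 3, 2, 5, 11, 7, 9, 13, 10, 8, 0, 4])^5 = [12, 1, 13, 3, 9, 5, 4, 7, 6, 11, 10, 2, 0, 8]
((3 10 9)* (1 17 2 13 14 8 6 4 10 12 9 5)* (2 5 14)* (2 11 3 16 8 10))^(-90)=((1 17 5)(2 13 11 3 12 9 16 8 6 4)(10 14))^(-90)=(17)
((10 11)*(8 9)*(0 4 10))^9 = ((0 4 10 11)(8 9))^9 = (0 4 10 11)(8 9)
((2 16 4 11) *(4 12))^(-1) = ((2 16 12 4 11))^(-1) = (2 11 4 12 16)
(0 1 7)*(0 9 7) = (0 1)(7 9) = [1, 0, 2, 3, 4, 5, 6, 9, 8, 7]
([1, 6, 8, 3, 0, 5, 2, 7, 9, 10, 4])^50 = [6, 2, 9, 3, 1, 5, 8, 7, 10, 4, 0]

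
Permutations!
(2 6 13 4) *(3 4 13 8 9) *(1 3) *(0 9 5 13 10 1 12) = (0 9 12)(1 3 4 2 6 8 5 13 10) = [9, 3, 6, 4, 2, 13, 8, 7, 5, 12, 1, 11, 0, 10]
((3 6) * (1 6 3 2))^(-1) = (1 2 6)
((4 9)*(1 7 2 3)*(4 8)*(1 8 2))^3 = ((1 7)(2 3 8 4 9))^3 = (1 7)(2 4 3 9 8)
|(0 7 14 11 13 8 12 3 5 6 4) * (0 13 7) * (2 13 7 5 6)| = 11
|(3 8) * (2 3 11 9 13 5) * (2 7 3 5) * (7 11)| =|(2 5 11 9 13)(3 8 7)| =15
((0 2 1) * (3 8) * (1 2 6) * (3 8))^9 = ((8)(0 6 1))^9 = (8)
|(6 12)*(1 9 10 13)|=4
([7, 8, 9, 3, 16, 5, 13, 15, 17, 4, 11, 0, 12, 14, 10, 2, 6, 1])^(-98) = (0 10 13 16 9 15)(1 8 17)(2 7 11 14 6 4)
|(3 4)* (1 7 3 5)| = |(1 7 3 4 5)| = 5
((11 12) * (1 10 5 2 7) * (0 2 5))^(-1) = ((0 2 7 1 10)(11 12))^(-1) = (0 10 1 7 2)(11 12)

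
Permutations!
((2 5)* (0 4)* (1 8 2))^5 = (0 4)(1 8 2 5) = ((0 4)(1 8 2 5))^5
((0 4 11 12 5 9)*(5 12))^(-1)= ((12)(0 4 11 5 9))^(-1)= (12)(0 9 5 11 4)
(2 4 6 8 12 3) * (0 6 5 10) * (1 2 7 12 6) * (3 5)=(0 1 2 4 3 7 12 5 10)(6 8)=[1, 2, 4, 7, 3, 10, 8, 12, 6, 9, 0, 11, 5]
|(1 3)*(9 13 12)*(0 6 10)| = 6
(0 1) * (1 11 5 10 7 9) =[11, 0, 2, 3, 4, 10, 6, 9, 8, 1, 7, 5] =(0 11 5 10 7 9 1)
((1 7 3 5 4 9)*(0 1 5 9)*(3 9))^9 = ((0 1 7 9 5 4))^9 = (0 9)(1 5)(4 7)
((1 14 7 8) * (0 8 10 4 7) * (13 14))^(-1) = ((0 8 1 13 14)(4 7 10))^(-1) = (0 14 13 1 8)(4 10 7)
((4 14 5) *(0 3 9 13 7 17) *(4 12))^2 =(0 9 7)(3 13 17)(4 5)(12 14)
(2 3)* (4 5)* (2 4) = (2 3 4 5) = [0, 1, 3, 4, 5, 2]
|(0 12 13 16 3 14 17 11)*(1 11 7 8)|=11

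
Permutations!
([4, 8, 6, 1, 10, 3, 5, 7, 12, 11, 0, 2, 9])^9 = (12)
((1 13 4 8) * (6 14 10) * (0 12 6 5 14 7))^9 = (14)(0 12 6 7)(1 13 4 8)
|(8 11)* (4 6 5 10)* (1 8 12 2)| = 20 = |(1 8 11 12 2)(4 6 5 10)|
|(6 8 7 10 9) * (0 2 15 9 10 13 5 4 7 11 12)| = 8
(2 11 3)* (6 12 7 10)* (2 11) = (3 11)(6 12 7 10) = [0, 1, 2, 11, 4, 5, 12, 10, 8, 9, 6, 3, 7]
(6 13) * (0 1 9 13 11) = (0 1 9 13 6 11) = [1, 9, 2, 3, 4, 5, 11, 7, 8, 13, 10, 0, 12, 6]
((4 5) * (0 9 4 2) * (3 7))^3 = (0 5 9 2 4)(3 7)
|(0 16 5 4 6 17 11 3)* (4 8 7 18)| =|(0 16 5 8 7 18 4 6 17 11 3)| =11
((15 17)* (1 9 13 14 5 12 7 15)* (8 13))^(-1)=(1 17 15 7 12 5 14 13 8 9)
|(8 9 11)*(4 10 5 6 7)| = |(4 10 5 6 7)(8 9 11)| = 15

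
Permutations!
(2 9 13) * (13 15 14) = [0, 1, 9, 3, 4, 5, 6, 7, 8, 15, 10, 11, 12, 2, 13, 14] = (2 9 15 14 13)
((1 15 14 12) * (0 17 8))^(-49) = ((0 17 8)(1 15 14 12))^(-49) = (0 8 17)(1 12 14 15)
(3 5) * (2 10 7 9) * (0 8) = [8, 1, 10, 5, 4, 3, 6, 9, 0, 2, 7] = (0 8)(2 10 7 9)(3 5)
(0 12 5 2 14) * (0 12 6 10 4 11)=[6, 1, 14, 3, 11, 2, 10, 7, 8, 9, 4, 0, 5, 13, 12]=(0 6 10 4 11)(2 14 12 5)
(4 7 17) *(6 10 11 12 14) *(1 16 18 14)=(1 16 18 14 6 10 11 12)(4 7 17)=[0, 16, 2, 3, 7, 5, 10, 17, 8, 9, 11, 12, 1, 13, 6, 15, 18, 4, 14]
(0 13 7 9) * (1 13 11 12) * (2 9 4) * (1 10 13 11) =[1, 11, 9, 3, 2, 5, 6, 4, 8, 0, 13, 12, 10, 7] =(0 1 11 12 10 13 7 4 2 9)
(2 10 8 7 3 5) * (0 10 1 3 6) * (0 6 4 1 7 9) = (0 10 8 9)(1 3 5 2 7 4) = [10, 3, 7, 5, 1, 2, 6, 4, 9, 0, 8]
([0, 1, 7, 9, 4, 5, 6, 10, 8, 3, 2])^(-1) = (2 10 7)(3 9)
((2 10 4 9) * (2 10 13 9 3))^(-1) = ((2 13 9 10 4 3))^(-1) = (2 3 4 10 9 13)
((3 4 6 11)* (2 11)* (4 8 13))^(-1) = (2 6 4 13 8 3 11)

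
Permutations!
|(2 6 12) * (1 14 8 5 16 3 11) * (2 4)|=|(1 14 8 5 16 3 11)(2 6 12 4)|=28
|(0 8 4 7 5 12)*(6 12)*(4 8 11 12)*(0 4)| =|(0 11 12 4 7 5 6)| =7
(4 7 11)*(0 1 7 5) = (0 1 7 11 4 5) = [1, 7, 2, 3, 5, 0, 6, 11, 8, 9, 10, 4]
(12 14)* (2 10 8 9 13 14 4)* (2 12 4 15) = (2 10 8 9 13 14 4 12 15) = [0, 1, 10, 3, 12, 5, 6, 7, 9, 13, 8, 11, 15, 14, 4, 2]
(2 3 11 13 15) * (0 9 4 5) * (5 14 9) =[5, 1, 3, 11, 14, 0, 6, 7, 8, 4, 10, 13, 12, 15, 9, 2] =(0 5)(2 3 11 13 15)(4 14 9)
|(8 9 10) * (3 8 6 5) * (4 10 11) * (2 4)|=|(2 4 10 6 5 3 8 9 11)|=9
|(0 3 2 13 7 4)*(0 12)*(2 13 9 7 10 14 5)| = |(0 3 13 10 14 5 2 9 7 4 12)| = 11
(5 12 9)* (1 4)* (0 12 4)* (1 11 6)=[12, 0, 2, 3, 11, 4, 1, 7, 8, 5, 10, 6, 9]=(0 12 9 5 4 11 6 1)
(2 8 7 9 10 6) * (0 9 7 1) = [9, 0, 8, 3, 4, 5, 2, 7, 1, 10, 6] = (0 9 10 6 2 8 1)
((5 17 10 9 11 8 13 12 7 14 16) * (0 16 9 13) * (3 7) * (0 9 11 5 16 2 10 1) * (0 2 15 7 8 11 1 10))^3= (0 14)(1 15)(2 7)(3 5 13 8 17 12 9 10)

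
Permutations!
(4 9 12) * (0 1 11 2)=(0 1 11 2)(4 9 12)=[1, 11, 0, 3, 9, 5, 6, 7, 8, 12, 10, 2, 4]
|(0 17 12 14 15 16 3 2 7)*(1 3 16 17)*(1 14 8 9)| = |(0 14 15 17 12 8 9 1 3 2 7)| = 11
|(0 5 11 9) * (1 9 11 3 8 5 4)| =12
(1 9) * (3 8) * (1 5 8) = [0, 9, 2, 1, 4, 8, 6, 7, 3, 5] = (1 9 5 8 3)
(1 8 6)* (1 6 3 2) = (1 8 3 2) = [0, 8, 1, 2, 4, 5, 6, 7, 3]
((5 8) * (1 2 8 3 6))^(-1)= ((1 2 8 5 3 6))^(-1)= (1 6 3 5 8 2)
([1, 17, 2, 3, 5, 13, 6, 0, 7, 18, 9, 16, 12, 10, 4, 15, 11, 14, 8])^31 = [10, 9, 2, 3, 7, 0, 6, 13, 5, 14, 17, 16, 12, 1, 8, 15, 11, 18, 4]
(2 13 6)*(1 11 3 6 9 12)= (1 11 3 6 2 13 9 12)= [0, 11, 13, 6, 4, 5, 2, 7, 8, 12, 10, 3, 1, 9]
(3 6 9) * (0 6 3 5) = (0 6 9 5) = [6, 1, 2, 3, 4, 0, 9, 7, 8, 5]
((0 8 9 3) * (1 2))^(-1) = (0 3 9 8)(1 2)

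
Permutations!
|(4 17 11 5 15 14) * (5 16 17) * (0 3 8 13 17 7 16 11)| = 20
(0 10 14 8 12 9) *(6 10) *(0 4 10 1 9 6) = (1 9 4 10 14 8 12 6) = [0, 9, 2, 3, 10, 5, 1, 7, 12, 4, 14, 11, 6, 13, 8]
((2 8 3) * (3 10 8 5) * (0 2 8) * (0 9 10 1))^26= ((0 2 5 3 8 1)(9 10))^26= (10)(0 5 8)(1 2 3)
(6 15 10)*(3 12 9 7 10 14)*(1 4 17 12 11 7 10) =(1 4 17 12 9 10 6 15 14 3 11 7) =[0, 4, 2, 11, 17, 5, 15, 1, 8, 10, 6, 7, 9, 13, 3, 14, 16, 12]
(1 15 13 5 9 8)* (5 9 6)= (1 15 13 9 8)(5 6)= [0, 15, 2, 3, 4, 6, 5, 7, 1, 8, 10, 11, 12, 9, 14, 13]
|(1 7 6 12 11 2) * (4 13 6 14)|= 9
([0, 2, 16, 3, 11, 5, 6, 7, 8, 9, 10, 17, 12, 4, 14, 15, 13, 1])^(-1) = (1 17 11 4 13 16 2)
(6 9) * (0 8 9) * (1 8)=(0 1 8 9 6)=[1, 8, 2, 3, 4, 5, 0, 7, 9, 6]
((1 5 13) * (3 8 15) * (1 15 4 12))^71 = ((1 5 13 15 3 8 4 12))^71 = (1 12 4 8 3 15 13 5)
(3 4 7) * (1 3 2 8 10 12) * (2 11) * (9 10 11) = (1 3 4 7 9 10 12)(2 8 11) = [0, 3, 8, 4, 7, 5, 6, 9, 11, 10, 12, 2, 1]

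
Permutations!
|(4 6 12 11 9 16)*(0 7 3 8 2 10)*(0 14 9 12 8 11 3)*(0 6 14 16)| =30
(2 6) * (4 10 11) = (2 6)(4 10 11) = [0, 1, 6, 3, 10, 5, 2, 7, 8, 9, 11, 4]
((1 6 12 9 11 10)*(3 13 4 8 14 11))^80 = (1 9 4 11 6 3 8 10 12 13 14)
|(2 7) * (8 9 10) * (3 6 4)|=6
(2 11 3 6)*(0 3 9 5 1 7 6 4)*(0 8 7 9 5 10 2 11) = [3, 9, 0, 4, 8, 1, 11, 6, 7, 10, 2, 5] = (0 3 4 8 7 6 11 5 1 9 10 2)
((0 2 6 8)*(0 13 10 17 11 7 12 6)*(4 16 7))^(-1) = (0 2)(4 11 17 10 13 8 6 12 7 16)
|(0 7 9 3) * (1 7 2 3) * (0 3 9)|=|(0 2 9 1 7)|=5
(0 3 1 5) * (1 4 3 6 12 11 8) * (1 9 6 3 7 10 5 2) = (0 3 4 7 10 5)(1 2)(6 12 11 8 9) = [3, 2, 1, 4, 7, 0, 12, 10, 9, 6, 5, 8, 11]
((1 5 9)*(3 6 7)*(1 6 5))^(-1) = ((3 5 9 6 7))^(-1) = (3 7 6 9 5)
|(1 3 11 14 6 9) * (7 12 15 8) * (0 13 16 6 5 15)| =|(0 13 16 6 9 1 3 11 14 5 15 8 7 12)| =14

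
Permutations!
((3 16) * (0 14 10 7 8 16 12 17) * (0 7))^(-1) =((0 14 10)(3 12 17 7 8 16))^(-1) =(0 10 14)(3 16 8 7 17 12)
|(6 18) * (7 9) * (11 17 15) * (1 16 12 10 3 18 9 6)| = 6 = |(1 16 12 10 3 18)(6 9 7)(11 17 15)|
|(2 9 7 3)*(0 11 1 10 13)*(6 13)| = |(0 11 1 10 6 13)(2 9 7 3)| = 12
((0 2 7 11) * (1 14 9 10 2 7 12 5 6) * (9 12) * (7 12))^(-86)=((0 12 5 6 1 14 7 11)(2 9 10))^(-86)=(0 5 1 7)(2 9 10)(6 14 11 12)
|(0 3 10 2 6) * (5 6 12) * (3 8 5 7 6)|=9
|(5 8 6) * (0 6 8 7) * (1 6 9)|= 6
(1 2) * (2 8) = (1 8 2) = [0, 8, 1, 3, 4, 5, 6, 7, 2]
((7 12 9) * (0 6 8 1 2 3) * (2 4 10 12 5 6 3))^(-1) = (0 3)(1 8 6 5 7 9 12 10 4)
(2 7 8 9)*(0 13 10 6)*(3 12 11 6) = (0 13 10 3 12 11 6)(2 7 8 9) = [13, 1, 7, 12, 4, 5, 0, 8, 9, 2, 3, 6, 11, 10]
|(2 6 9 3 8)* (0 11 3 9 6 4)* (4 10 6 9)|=|(0 11 3 8 2 10 6 9 4)|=9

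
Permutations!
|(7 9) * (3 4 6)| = 6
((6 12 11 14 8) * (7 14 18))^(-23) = (6 14 18 12 8 7 11)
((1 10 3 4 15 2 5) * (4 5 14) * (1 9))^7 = (1 3 9 10 5)(2 15 4 14)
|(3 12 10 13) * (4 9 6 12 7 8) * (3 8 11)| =21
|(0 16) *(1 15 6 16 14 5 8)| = |(0 14 5 8 1 15 6 16)| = 8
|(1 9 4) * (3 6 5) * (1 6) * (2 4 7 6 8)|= 6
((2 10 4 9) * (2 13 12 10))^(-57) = ((4 9 13 12 10))^(-57) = (4 12 9 10 13)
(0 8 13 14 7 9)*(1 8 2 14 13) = (0 2 14 7 9)(1 8) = [2, 8, 14, 3, 4, 5, 6, 9, 1, 0, 10, 11, 12, 13, 7]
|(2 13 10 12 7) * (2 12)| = 6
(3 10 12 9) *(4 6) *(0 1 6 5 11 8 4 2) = (0 1 6 2)(3 10 12 9)(4 5 11 8) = [1, 6, 0, 10, 5, 11, 2, 7, 4, 3, 12, 8, 9]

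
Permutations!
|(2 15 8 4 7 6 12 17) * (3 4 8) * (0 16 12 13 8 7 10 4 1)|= |(0 16 12 17 2 15 3 1)(4 10)(6 13 8 7)|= 8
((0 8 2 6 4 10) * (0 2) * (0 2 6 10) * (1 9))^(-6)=((0 8 2 10 6 4)(1 9))^(-6)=(10)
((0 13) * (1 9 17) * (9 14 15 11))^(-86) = (1 9 15)(11 14 17)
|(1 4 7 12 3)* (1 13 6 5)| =|(1 4 7 12 3 13 6 5)| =8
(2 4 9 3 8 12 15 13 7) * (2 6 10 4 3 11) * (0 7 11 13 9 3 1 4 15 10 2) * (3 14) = (0 7 6 2 1 4 14 3 8 12 10 15 9 13 11) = [7, 4, 1, 8, 14, 5, 2, 6, 12, 13, 15, 0, 10, 11, 3, 9]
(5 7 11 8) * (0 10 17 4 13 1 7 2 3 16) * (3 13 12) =(0 10 17 4 12 3 16)(1 7 11 8 5 2 13) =[10, 7, 13, 16, 12, 2, 6, 11, 5, 9, 17, 8, 3, 1, 14, 15, 0, 4]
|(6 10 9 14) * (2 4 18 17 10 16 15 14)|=12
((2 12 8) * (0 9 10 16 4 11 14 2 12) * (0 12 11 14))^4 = ((0 9 10 16 4 14 2 12 8 11))^4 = (0 4 8 10 2)(9 14 11 16 12)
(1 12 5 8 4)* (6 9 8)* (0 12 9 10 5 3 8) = (0 12 3 8 4 1 9)(5 6 10) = [12, 9, 2, 8, 1, 6, 10, 7, 4, 0, 5, 11, 3]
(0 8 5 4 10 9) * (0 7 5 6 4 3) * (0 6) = (0 8)(3 6 4 10 9 7 5) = [8, 1, 2, 6, 10, 3, 4, 5, 0, 7, 9]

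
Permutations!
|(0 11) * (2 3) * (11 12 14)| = 4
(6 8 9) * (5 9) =(5 9 6 8) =[0, 1, 2, 3, 4, 9, 8, 7, 5, 6]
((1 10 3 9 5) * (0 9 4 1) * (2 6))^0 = ((0 9 5)(1 10 3 4)(2 6))^0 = (10)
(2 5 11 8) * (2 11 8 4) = (2 5 8 11 4) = [0, 1, 5, 3, 2, 8, 6, 7, 11, 9, 10, 4]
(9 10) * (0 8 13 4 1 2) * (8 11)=(0 11 8 13 4 1 2)(9 10)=[11, 2, 0, 3, 1, 5, 6, 7, 13, 10, 9, 8, 12, 4]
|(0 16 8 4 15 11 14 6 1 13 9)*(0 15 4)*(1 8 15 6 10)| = |(0 16 15 11 14 10 1 13 9 6 8)| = 11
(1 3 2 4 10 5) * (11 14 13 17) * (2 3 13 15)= [0, 13, 4, 3, 10, 1, 6, 7, 8, 9, 5, 14, 12, 17, 15, 2, 16, 11]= (1 13 17 11 14 15 2 4 10 5)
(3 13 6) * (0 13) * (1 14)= (0 13 6 3)(1 14)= [13, 14, 2, 0, 4, 5, 3, 7, 8, 9, 10, 11, 12, 6, 1]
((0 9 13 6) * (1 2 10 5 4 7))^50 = (0 13)(1 10 4)(2 5 7)(6 9)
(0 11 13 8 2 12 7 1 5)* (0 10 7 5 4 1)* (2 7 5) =(0 11 13 8 7)(1 4)(2 12)(5 10) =[11, 4, 12, 3, 1, 10, 6, 0, 7, 9, 5, 13, 2, 8]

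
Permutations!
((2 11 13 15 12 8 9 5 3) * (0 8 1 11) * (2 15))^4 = (0 3 11 8 15 13 9 12 2 5 1)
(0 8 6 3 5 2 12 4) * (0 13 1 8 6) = [6, 8, 12, 5, 13, 2, 3, 7, 0, 9, 10, 11, 4, 1] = (0 6 3 5 2 12 4 13 1 8)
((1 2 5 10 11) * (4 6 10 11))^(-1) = (1 11 5 2)(4 10 6)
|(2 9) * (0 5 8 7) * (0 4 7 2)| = |(0 5 8 2 9)(4 7)| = 10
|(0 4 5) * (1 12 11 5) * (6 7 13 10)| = |(0 4 1 12 11 5)(6 7 13 10)| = 12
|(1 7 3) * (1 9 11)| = |(1 7 3 9 11)| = 5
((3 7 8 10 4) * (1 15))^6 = ((1 15)(3 7 8 10 4))^6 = (15)(3 7 8 10 4)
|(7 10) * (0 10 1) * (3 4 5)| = 12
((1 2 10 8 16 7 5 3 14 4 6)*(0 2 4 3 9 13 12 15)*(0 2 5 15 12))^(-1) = ((0 5 9 13)(1 4 6)(2 10 8 16 7 15)(3 14))^(-1) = (0 13 9 5)(1 6 4)(2 15 7 16 8 10)(3 14)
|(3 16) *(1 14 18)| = |(1 14 18)(3 16)| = 6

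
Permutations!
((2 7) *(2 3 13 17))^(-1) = ((2 7 3 13 17))^(-1) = (2 17 13 3 7)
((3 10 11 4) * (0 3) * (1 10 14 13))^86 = ((0 3 14 13 1 10 11 4))^86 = (0 11 1 14)(3 4 10 13)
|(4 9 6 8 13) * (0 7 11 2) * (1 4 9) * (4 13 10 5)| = 8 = |(0 7 11 2)(1 13 9 6 8 10 5 4)|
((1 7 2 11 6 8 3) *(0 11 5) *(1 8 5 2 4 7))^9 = (0 11 6 5)(3 8)(4 7)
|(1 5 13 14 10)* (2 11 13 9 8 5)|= 6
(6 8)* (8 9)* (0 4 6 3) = (0 4 6 9 8 3) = [4, 1, 2, 0, 6, 5, 9, 7, 3, 8]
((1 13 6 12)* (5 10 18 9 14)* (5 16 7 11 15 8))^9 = (1 13 6 12)(5 8 15 11 7 16 14 9 18 10)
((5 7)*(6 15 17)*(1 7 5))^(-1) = ((1 7)(6 15 17))^(-1) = (1 7)(6 17 15)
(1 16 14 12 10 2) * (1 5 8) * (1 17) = (1 16 14 12 10 2 5 8 17) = [0, 16, 5, 3, 4, 8, 6, 7, 17, 9, 2, 11, 10, 13, 12, 15, 14, 1]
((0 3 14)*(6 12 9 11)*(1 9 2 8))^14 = ((0 3 14)(1 9 11 6 12 2 8))^14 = (0 14 3)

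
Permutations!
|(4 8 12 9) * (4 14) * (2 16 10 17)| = |(2 16 10 17)(4 8 12 9 14)| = 20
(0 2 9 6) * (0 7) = [2, 1, 9, 3, 4, 5, 7, 0, 8, 6] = (0 2 9 6 7)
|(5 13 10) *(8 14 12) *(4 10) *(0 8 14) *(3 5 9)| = 6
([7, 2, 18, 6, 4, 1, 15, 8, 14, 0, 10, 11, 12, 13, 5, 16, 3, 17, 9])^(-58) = [1, 7, 8, 15, 4, 0, 16, 2, 18, 5, 10, 11, 12, 13, 9, 3, 6, 17, 14]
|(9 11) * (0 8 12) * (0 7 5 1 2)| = 14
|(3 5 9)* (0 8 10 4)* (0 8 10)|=12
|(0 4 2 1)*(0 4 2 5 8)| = 6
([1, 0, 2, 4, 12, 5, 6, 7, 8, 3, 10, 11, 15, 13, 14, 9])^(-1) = [1, 0, 2, 9, 3, 5, 6, 7, 8, 15, 10, 11, 4, 13, 14, 12]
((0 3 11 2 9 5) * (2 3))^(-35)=((0 2 9 5)(3 11))^(-35)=(0 2 9 5)(3 11)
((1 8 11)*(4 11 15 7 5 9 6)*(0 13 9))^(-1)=(0 5 7 15 8 1 11 4 6 9 13)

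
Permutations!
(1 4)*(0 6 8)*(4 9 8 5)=(0 6 5 4 1 9 8)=[6, 9, 2, 3, 1, 4, 5, 7, 0, 8]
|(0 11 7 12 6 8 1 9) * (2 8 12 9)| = |(0 11 7 9)(1 2 8)(6 12)| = 12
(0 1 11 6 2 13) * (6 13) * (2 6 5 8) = (0 1 11 13)(2 5 8) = [1, 11, 5, 3, 4, 8, 6, 7, 2, 9, 10, 13, 12, 0]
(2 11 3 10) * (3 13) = (2 11 13 3 10) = [0, 1, 11, 10, 4, 5, 6, 7, 8, 9, 2, 13, 12, 3]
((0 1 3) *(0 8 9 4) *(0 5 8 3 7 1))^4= ((1 7)(4 5 8 9))^4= (9)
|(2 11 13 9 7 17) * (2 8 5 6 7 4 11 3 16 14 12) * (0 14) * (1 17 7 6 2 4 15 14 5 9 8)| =|(0 5 2 3 16)(1 17)(4 11 13 8 9 15 14 12)| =40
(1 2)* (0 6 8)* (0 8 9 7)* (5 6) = (0 5 6 9 7)(1 2) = [5, 2, 1, 3, 4, 6, 9, 0, 8, 7]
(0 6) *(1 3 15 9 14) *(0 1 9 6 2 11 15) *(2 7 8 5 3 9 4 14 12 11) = (0 7 8 5 3)(1 9 12 11 15 6)(4 14) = [7, 9, 2, 0, 14, 3, 1, 8, 5, 12, 10, 15, 11, 13, 4, 6]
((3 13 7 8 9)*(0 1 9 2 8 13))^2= ((0 1 9 3)(2 8)(7 13))^2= (13)(0 9)(1 3)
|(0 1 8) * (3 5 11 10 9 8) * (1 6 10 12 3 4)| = 20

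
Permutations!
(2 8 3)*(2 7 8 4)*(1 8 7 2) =(1 8 3 2 4) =[0, 8, 4, 2, 1, 5, 6, 7, 3]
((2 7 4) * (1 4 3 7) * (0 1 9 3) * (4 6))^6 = ((0 1 6 4 2 9 3 7))^6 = (0 3 2 6)(1 7 9 4)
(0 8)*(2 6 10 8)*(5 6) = [2, 1, 5, 3, 4, 6, 10, 7, 0, 9, 8] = (0 2 5 6 10 8)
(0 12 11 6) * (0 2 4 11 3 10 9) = (0 12 3 10 9)(2 4 11 6) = [12, 1, 4, 10, 11, 5, 2, 7, 8, 0, 9, 6, 3]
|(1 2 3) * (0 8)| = |(0 8)(1 2 3)| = 6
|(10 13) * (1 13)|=3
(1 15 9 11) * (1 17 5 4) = (1 15 9 11 17 5 4) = [0, 15, 2, 3, 1, 4, 6, 7, 8, 11, 10, 17, 12, 13, 14, 9, 16, 5]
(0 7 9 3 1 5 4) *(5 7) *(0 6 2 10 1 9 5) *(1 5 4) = [0, 7, 10, 9, 6, 1, 2, 4, 8, 3, 5] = (1 7 4 6 2 10 5)(3 9)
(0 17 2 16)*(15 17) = (0 15 17 2 16) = [15, 1, 16, 3, 4, 5, 6, 7, 8, 9, 10, 11, 12, 13, 14, 17, 0, 2]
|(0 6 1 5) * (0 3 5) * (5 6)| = |(0 5 3 6 1)| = 5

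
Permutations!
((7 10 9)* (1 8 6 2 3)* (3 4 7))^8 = ((1 8 6 2 4 7 10 9 3))^8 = (1 3 9 10 7 4 2 6 8)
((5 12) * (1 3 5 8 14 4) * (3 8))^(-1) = ((1 8 14 4)(3 5 12))^(-1) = (1 4 14 8)(3 12 5)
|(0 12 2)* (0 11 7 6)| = 6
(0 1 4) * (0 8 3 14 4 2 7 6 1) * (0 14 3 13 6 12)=(0 14 4 8 13 6 1 2 7 12)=[14, 2, 7, 3, 8, 5, 1, 12, 13, 9, 10, 11, 0, 6, 4]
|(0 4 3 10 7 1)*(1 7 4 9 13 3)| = 7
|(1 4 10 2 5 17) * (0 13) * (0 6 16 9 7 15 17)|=13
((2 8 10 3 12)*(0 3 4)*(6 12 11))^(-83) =(0 10 2 6 3 4 8 12 11)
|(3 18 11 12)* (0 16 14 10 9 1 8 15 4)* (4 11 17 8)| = |(0 16 14 10 9 1 4)(3 18 17 8 15 11 12)| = 7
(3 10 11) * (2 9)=[0, 1, 9, 10, 4, 5, 6, 7, 8, 2, 11, 3]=(2 9)(3 10 11)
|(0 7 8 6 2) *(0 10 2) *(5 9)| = 4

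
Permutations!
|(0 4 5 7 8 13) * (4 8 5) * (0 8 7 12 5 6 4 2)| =|(0 7 6 4 2)(5 12)(8 13)| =10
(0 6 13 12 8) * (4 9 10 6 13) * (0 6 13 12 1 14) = (0 12 8 6 4 9 10 13 1 14) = [12, 14, 2, 3, 9, 5, 4, 7, 6, 10, 13, 11, 8, 1, 0]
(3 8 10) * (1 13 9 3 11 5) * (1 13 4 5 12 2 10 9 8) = (1 4 5 13 8 9 3)(2 10 11 12) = [0, 4, 10, 1, 5, 13, 6, 7, 9, 3, 11, 12, 2, 8]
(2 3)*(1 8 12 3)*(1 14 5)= (1 8 12 3 2 14 5)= [0, 8, 14, 2, 4, 1, 6, 7, 12, 9, 10, 11, 3, 13, 5]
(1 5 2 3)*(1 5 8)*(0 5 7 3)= (0 5 2)(1 8)(3 7)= [5, 8, 0, 7, 4, 2, 6, 3, 1]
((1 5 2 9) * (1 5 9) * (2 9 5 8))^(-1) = ((1 5 9 8 2))^(-1) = (1 2 8 9 5)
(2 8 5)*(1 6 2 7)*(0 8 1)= (0 8 5 7)(1 6 2)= [8, 6, 1, 3, 4, 7, 2, 0, 5]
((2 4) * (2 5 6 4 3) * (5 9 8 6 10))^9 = (2 3)(4 9 8 6)(5 10)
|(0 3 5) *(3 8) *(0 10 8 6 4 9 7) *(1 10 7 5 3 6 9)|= 20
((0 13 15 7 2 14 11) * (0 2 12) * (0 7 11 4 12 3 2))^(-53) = (0 11 15 13)(2 14 4 12 7 3) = ((0 13 15 11)(2 14 4 12 7 3))^(-53)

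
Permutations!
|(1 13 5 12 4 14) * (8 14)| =|(1 13 5 12 4 8 14)| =7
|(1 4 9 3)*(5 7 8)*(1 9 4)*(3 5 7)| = |(3 9 5)(7 8)| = 6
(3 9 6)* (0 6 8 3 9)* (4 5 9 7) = (0 6 7 4 5 9 8 3) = [6, 1, 2, 0, 5, 9, 7, 4, 3, 8]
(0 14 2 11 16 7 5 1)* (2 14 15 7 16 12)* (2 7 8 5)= (16)(0 15 8 5 1)(2 11 12 7)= [15, 0, 11, 3, 4, 1, 6, 2, 5, 9, 10, 12, 7, 13, 14, 8, 16]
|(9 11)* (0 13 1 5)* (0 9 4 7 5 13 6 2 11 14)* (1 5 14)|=28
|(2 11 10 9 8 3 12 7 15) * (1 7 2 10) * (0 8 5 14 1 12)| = 21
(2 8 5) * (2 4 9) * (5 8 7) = [0, 1, 7, 3, 9, 4, 6, 5, 8, 2] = (2 7 5 4 9)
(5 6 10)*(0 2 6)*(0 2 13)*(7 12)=(0 13)(2 6 10 5)(7 12)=[13, 1, 6, 3, 4, 2, 10, 12, 8, 9, 5, 11, 7, 0]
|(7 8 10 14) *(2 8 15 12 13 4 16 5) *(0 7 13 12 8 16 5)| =|(0 7 15 8 10 14 13 4 5 2 16)| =11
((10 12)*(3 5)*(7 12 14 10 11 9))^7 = (3 5)(7 9 11 12)(10 14)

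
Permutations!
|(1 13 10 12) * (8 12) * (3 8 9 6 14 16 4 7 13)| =|(1 3 8 12)(4 7 13 10 9 6 14 16)| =8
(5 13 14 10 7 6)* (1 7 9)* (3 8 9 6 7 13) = [0, 13, 2, 8, 4, 3, 5, 7, 9, 1, 6, 11, 12, 14, 10] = (1 13 14 10 6 5 3 8 9)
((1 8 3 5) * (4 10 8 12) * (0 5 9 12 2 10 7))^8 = ((0 5 1 2 10 8 3 9 12 4 7))^8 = (0 12 8 1 7 9 10 5 4 3 2)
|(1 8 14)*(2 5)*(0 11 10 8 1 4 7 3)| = |(0 11 10 8 14 4 7 3)(2 5)| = 8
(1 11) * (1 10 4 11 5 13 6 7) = [0, 5, 2, 3, 11, 13, 7, 1, 8, 9, 4, 10, 12, 6] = (1 5 13 6 7)(4 11 10)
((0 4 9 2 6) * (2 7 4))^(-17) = (0 2 6)(4 9 7)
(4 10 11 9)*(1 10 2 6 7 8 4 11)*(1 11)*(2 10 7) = (1 7 8 4 10 11 9)(2 6) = [0, 7, 6, 3, 10, 5, 2, 8, 4, 1, 11, 9]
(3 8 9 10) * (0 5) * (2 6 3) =(0 5)(2 6 3 8 9 10) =[5, 1, 6, 8, 4, 0, 3, 7, 9, 10, 2]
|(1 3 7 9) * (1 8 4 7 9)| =|(1 3 9 8 4 7)| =6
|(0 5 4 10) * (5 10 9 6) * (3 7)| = 4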